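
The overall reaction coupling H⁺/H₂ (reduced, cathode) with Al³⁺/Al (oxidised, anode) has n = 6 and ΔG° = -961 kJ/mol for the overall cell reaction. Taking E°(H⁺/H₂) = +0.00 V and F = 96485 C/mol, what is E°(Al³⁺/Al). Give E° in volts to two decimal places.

E°cell = −ΔG°/(nF) = −(-961×10³)/((6)(96485)) = +1.660 V.
Since H⁺/H₂ is the cathode and Al³⁺/Al the anode, E°cell = E°(H⁺/H₂) − E°(Al³⁺/Al).
So E°(Al³⁺/Al) = E°(H⁺/H₂) − E°cell = (+0.00) − (+1.660) = -1.66 V.

-1.66 V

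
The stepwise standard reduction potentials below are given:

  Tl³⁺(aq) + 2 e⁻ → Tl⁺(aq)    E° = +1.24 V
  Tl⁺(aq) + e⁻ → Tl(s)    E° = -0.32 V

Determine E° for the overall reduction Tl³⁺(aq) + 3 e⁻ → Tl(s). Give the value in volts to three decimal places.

Standard free energies of sequential steps add: ΔG°₃ = ΔG°₁ + ΔG°₂, so n₃E°₃ = n₁E°₁ + n₂E°₂.
E°₃ = (2×+1.24 + 1×-0.32) / 3 = (+2.160) / 3 = +0.720 V.

+0.720 V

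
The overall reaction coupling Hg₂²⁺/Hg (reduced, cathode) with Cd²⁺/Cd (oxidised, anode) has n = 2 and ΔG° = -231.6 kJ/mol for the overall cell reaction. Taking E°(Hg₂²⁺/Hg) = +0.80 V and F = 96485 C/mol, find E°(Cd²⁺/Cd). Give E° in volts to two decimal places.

-0.40 V

E°cell = −ΔG°/(nF) = −(-231.6×10³)/((2)(96485)) = +1.200 V.
Since Hg₂²⁺/Hg is the cathode and Cd²⁺/Cd the anode, E°cell = E°(Hg₂²⁺/Hg) − E°(Cd²⁺/Cd).
So E°(Cd²⁺/Cd) = E°(Hg₂²⁺/Hg) − E°cell = (+0.80) − (+1.200) = -0.40 V.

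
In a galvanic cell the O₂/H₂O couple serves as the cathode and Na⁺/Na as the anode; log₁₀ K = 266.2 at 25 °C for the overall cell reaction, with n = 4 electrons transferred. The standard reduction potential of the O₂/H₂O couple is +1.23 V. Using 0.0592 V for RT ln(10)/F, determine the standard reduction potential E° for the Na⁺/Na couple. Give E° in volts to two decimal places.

-2.71 V

E°cell = (0.0592/n)·log K = (0.0592/4)(266.2) = +3.940 V.
Since O₂/H₂O is the cathode and Na⁺/Na the anode, E°cell = E°(O₂/H₂O) − E°(Na⁺/Na).
So E°(Na⁺/Na) = E°(O₂/H₂O) − E°cell = (+1.23) − (+3.940) = -2.71 V.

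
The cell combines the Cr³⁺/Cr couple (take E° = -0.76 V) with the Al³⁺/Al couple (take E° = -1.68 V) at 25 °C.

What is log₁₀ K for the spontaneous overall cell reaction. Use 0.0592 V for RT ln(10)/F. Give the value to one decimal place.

Cathode: Cr³⁺/Cr; anode: Al³⁺/Al. E°cell = +0.92 V, n = 3.
log K = nE°cell / 0.0592 = (3)(+0.92) / 0.0592 = 46.6.

46.6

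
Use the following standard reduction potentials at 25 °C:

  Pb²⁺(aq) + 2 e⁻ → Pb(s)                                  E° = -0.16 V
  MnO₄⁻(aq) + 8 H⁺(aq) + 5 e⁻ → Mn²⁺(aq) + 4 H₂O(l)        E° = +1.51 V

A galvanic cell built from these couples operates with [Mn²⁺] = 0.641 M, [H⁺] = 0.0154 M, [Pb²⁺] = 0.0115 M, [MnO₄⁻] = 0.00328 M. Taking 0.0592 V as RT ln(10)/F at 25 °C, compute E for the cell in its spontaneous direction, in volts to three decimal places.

MnO₄⁻/Mn²⁺ is the cathode (higher E°), Pb²⁺/Pb the anode: E°cell = +1.51 − (-0.16) = +1.67 V, n = 10.
Overall: 2 MnO₄⁻(aq) + 16 H⁺(aq) + 5 Pb(s) → 2 Mn²⁺(aq) + 8 H₂O(l) + 5 Pb²⁺(aq)
Q = [Mn²⁺]^2·[Pb²⁺]^5 / ([MnO₄⁻]^2·[H⁺]^16); log Q = 23.885.
E = E° − (0.0592/n) log Q = +1.67 − (0.0592/10)(23.885) = +1.529 V.

+1.529 V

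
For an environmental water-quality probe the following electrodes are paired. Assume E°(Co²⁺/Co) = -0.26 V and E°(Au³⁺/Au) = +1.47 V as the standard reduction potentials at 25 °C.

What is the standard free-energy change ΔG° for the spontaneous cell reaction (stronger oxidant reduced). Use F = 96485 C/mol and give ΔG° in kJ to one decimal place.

Au³⁺/Au (E° = +1.47 V) is the cathode; Co²⁺/Co (E° = -0.26 V) is the anode, so E°cell = +1.73 V.
Balancing electrons gives n = 6 (lcm of 3 and 2).
ΔG° = −nFE° = −(6)(96485)(+1.73) = -1,001,514 J = -1001.5 kJ.

-1001.5 kJ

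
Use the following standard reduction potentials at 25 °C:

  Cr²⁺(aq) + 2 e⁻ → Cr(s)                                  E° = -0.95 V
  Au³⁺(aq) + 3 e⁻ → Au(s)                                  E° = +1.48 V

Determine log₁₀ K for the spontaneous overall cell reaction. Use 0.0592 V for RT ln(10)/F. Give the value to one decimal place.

Cathode: Au³⁺/Au; anode: Cr²⁺/Cr. E°cell = +2.43 V, n = 6.
log K = nE°cell / 0.0592 = (6)(+2.43) / 0.0592 = 246.3.

246.3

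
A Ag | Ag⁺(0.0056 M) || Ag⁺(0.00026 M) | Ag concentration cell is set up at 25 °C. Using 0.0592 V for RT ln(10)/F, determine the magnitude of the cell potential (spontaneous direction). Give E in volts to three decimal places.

+0.079 V

For a concentration cell E°cell = 0. The 0.0056 M side is the cathode (reduction is favoured where [Ag⁺] is higher).
With n = 1, E = −(0.0592/1) log([Ag⁺]ₐₙ/[Ag⁺]꜀ₐₜ) = −(0.0592/1) log(0.00026/0.0056) = −(0.0592/1)(-1.333) = +0.079 V.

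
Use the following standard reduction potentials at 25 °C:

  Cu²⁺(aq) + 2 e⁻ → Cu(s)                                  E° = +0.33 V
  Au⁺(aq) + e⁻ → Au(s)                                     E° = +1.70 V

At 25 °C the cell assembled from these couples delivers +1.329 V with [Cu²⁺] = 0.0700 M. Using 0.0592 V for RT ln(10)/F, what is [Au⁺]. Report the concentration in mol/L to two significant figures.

0.054 M

Au⁺/Au is the cathode, Cu²⁺/Cu the anode: E°cell = +1.37 V, n = 2.
Overall reaction: 2 Au⁺(aq) + Cu(s) → 2 Au(s) + Cu²⁺(aq); Q = [Cu²⁺]^1/[Au⁺]^2.
From E = E° − (0.0592/n) log Q: log Q = (E° − E)·n/0.0592 = (+1.37 − (+1.329))·2/0.0592 = 1.3851.
So 2·log[Au⁺] = 1·log(0.07) − log Q = -1.1549 − (1.3851) = -2.5400; log[Au⁺] = -2.5400 / 2 = -1.2700; [Au⁺] = 10^(-1.2700) ≈ 0.054 M.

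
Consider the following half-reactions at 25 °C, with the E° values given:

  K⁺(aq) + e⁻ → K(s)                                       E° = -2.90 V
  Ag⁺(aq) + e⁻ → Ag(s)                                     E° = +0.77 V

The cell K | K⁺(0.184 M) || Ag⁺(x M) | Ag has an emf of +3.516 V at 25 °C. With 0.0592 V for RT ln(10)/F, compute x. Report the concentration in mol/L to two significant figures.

0.00046 M

Ag⁺/Ag is the cathode, K⁺/K the anode: E°cell = +3.67 V, n = 1.
Overall reaction: Ag⁺(aq) + K(s) → Ag(s) + K⁺(aq); Q = [K⁺]^1/[Ag⁺]^1.
From E = E° − (0.0592/n) log Q: log Q = (E° − E)·n/0.0592 = (+3.67 − (+3.516))·1/0.0592 = 2.6014.
So 1·log[Ag⁺] = 1·log(0.184) − log Q = -0.7352 − (2.6014) = -3.3366; [Ag⁺] = 10^(-3.3366) ≈ 0.00046 M.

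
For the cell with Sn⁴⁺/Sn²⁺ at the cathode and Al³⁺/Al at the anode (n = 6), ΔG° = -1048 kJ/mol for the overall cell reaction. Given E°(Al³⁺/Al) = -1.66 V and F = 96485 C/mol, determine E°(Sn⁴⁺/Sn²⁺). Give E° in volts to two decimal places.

E°cell = −ΔG°/(nF) = −(-1048×10³)/((6)(96485)) = +1.810 V.
Since Sn⁴⁺/Sn²⁺ is the cathode and Al³⁺/Al the anode, E°cell = E°(Sn⁴⁺/Sn²⁺) − E°(Al³⁺/Al).
So E°(Sn⁴⁺/Sn²⁺) = E°cell + E°(Al³⁺/Al) = +1.810 + (-1.66) = +0.15 V.

+0.15 V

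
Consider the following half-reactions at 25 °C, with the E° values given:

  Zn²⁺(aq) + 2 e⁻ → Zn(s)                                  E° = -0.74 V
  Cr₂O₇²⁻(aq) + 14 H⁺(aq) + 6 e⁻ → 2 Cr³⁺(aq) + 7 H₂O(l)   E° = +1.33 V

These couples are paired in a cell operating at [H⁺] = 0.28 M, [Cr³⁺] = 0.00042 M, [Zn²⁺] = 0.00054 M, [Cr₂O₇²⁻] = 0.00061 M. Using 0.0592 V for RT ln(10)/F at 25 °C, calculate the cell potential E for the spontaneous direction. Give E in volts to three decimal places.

+2.125 V

Cr₂O₇²⁻/Cr³⁺ is the cathode (higher E°), Zn²⁺/Zn the anode: E°cell = +1.33 − (-0.74) = +2.07 V, n = 6.
Overall: Cr₂O₇²⁻(aq) + 14 H⁺(aq) + 3 Zn(s) → 2 Cr³⁺(aq) + 7 H₂O(l) + 3 Zn²⁺(aq)
Q = [Cr³⁺]^2·[Zn²⁺]^3 / ([Cr₂O₇²⁻]·[H⁺]^14); log Q = -5.602.
E = E° − (0.0592/n) log Q = +2.07 − (0.0592/6)(-5.602) = +2.125 V.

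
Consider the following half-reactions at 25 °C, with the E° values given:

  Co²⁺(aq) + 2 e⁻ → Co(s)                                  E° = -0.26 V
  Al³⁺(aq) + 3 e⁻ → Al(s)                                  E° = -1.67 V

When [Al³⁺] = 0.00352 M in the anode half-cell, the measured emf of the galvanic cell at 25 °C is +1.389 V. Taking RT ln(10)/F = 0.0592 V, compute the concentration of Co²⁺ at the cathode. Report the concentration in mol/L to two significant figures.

0.0045 M

Co²⁺/Co is the cathode, Al³⁺/Al the anode: E°cell = +1.41 V, n = 6.
Overall reaction: 3 Co²⁺(aq) + 2 Al(s) → 3 Co(s) + 2 Al³⁺(aq); Q = [Al³⁺]^2/[Co²⁺]^3.
From E = E° − (0.0592/n) log Q: log Q = (E° − E)·n/0.0592 = (+1.41 − (+1.389))·6/0.0592 = 2.1284.
So 3·log[Co²⁺] = 2·log(0.00352) − log Q = -4.9069 − (2.1284) = -7.0353; log[Co²⁺] = -7.0353 / 3 = -2.3451; [Co²⁺] = 10^(-2.3451) ≈ 0.0045 M.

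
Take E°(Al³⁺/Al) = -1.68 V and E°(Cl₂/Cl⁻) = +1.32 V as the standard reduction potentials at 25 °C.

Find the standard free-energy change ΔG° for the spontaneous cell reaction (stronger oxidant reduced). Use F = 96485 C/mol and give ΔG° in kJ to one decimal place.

Cl₂/Cl⁻ (E° = +1.32 V) is the cathode; Al³⁺/Al (E° = -1.68 V) is the anode, so E°cell = +3.00 V.
Balancing electrons gives n = 6 (lcm of 2 and 3).
ΔG° = −nFE° = −(6)(96485)(+3.00) = -1,736,730 J = -1736.7 kJ.

-1736.7 kJ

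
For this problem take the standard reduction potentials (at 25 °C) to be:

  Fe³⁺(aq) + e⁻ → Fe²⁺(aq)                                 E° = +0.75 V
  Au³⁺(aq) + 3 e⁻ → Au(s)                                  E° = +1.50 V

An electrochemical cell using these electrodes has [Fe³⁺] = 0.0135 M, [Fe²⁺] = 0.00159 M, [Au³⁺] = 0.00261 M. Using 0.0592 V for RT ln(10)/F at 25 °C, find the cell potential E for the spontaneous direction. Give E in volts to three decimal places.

+0.644 V

Au³⁺/Au is the cathode (higher E°), Fe³⁺/Fe²⁺ the anode: E°cell = +1.50 − (+0.75) = +0.75 V, n = 3.
Overall: Au³⁺(aq) + 3 Fe²⁺(aq) → Au(s) + 3 Fe³⁺(aq)
Q = [Fe³⁺]^3 / ([Au³⁺]·[Fe²⁺]^3); log Q = 5.370.
E = E° − (0.0592/n) log Q = +0.75 − (0.0592/3)(5.370) = +0.644 V.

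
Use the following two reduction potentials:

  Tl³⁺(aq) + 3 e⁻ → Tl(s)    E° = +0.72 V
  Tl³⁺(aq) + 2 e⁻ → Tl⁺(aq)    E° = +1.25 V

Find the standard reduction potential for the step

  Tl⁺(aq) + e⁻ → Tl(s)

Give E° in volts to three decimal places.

Sequential free energies add, so n₃E°₃ = n₁E°₁ + n₂E°₂.
With n₃ = 3, and the known step contributing 2×(+1.25) V, the unknown satisfies 1·E° = 3×(+0.72) − 2×(+1.25) = -0.340.
E° = -0.340 / 1 = -0.340 V.

-0.340 V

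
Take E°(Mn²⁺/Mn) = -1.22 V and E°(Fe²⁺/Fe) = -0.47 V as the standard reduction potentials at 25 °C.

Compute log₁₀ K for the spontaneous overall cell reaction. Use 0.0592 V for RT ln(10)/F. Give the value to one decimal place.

25.3

Cathode: Fe²⁺/Fe; anode: Mn²⁺/Mn. E°cell = +0.75 V, n = 2.
log K = nE°cell / 0.0592 = (2)(+0.75) / 0.0592 = 25.3.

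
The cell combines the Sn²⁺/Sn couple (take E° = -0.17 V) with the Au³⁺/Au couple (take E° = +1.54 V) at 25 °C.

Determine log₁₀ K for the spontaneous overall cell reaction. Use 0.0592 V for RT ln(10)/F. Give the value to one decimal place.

Cathode: Au³⁺/Au; anode: Sn²⁺/Sn. E°cell = +1.71 V, n = 6.
log K = nE°cell / 0.0592 = (6)(+1.71) / 0.0592 = 173.3.

173.3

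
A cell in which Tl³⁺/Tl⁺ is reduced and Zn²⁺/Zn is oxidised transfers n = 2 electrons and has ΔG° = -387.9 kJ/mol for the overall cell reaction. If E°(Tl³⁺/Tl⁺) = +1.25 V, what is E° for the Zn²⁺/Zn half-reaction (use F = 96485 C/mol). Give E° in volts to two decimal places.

-0.76 V

E°cell = −ΔG°/(nF) = −(-387.9×10³)/((2)(96485)) = +2.010 V.
Since Tl³⁺/Tl⁺ is the cathode and Zn²⁺/Zn the anode, E°cell = E°(Tl³⁺/Tl⁺) − E°(Zn²⁺/Zn).
So E°(Zn²⁺/Zn) = E°(Tl³⁺/Tl⁺) − E°cell = (+1.25) − (+2.010) = -0.76 V.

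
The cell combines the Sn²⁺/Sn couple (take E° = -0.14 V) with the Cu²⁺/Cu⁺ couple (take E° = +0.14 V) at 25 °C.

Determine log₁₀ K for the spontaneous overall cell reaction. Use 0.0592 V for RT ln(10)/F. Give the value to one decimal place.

Cathode: Cu²⁺/Cu⁺; anode: Sn²⁺/Sn. E°cell = +0.28 V, n = 2.
log K = nE°cell / 0.0592 = (2)(+0.28) / 0.0592 = 9.5.

9.5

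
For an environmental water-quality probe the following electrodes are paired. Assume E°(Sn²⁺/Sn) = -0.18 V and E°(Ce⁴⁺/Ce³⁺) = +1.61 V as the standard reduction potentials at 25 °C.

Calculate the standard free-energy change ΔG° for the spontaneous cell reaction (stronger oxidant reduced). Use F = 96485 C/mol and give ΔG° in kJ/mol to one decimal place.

Ce⁴⁺/Ce³⁺ (E° = +1.61 V) is the cathode; Sn²⁺/Sn (E° = -0.18 V) is the anode, so E°cell = +1.79 V.
Balancing electrons gives n = 2 (lcm of 1 and 2).
ΔG° = −nFE° = −(2)(96485)(+1.79) = -345,416 J = -345.4 kJ/mol.

-345.4 kJ/mol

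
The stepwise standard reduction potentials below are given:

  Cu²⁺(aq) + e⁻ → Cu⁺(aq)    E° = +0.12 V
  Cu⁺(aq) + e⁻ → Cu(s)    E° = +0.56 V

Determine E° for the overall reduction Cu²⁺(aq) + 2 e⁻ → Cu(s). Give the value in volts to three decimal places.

Adding the free-energy changes (−nFE°) of the two steps gives −n₃FE°₃ = −n₁FE°₁ − n₂FE°₂.
E°₃ = (1×+0.12 + 1×+0.56) / 2 = (+0.680) / 2 = +0.340 V.

+0.340 V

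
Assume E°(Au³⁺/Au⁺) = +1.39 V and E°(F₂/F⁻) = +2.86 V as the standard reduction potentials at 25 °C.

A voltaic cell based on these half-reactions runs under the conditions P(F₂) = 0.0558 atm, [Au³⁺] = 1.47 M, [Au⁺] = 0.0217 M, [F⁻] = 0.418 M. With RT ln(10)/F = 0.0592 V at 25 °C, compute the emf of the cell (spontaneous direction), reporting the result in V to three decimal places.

F₂/F⁻ is the cathode (higher E°), Au³⁺/Au⁺ the anode: E°cell = +2.86 − (+1.39) = +1.47 V, n = 2.
Overall: F₂(g) + Au⁺(aq) → 2 F⁻(aq) + Au³⁺(aq)
Q = [F⁻]^2·[Au³⁺] / (P(F₂)·[Au⁺]); log Q = 2.327.
E = E° − (0.0592/n) log Q = +1.47 − (0.0592/2)(2.327) = +1.401 V.

+1.401 V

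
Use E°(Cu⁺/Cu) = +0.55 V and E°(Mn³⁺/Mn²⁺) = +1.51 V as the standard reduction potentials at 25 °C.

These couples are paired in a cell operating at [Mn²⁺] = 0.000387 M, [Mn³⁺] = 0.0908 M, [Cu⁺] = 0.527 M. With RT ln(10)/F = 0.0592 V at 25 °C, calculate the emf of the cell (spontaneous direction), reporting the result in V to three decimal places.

+1.117 V

Mn³⁺/Mn²⁺ is the cathode (higher E°), Cu⁺/Cu the anode: E°cell = +1.51 − (+0.55) = +0.96 V, n = 1.
Overall: Mn³⁺(aq) + Cu(s) → Mn²⁺(aq) + Cu⁺(aq)
Q = [Mn²⁺]·[Cu⁺] / ([Mn³⁺]); log Q = -2.649.
E = E° − (0.0592/n) log Q = +0.96 − (0.0592/1)(-2.649) = +1.117 V.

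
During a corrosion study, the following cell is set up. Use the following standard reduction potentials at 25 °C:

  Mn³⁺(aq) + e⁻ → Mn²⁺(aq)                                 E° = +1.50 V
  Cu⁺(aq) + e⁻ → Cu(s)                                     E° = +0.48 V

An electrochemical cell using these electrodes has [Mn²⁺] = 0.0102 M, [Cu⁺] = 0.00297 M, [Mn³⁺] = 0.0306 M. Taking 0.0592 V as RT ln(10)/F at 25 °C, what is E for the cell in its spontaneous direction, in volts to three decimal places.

Mn³⁺/Mn²⁺ is the cathode (higher E°), Cu⁺/Cu the anode: E°cell = +1.50 − (+0.48) = +1.02 V, n = 1.
Overall: Mn³⁺(aq) + Cu(s) → Mn²⁺(aq) + Cu⁺(aq)
Q = [Mn²⁺]·[Cu⁺] / ([Mn³⁺]); log Q = -3.004.
E = E° − (0.0592/n) log Q = +1.02 − (0.0592/1)(-3.004) = +1.198 V.

+1.198 V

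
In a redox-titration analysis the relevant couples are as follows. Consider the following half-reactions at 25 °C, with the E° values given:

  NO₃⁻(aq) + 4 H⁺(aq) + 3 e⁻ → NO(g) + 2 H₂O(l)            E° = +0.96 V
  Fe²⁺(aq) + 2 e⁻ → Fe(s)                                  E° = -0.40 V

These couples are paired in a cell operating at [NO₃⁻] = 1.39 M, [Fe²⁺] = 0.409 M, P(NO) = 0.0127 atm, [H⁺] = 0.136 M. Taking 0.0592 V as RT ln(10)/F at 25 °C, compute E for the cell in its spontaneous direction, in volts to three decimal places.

+1.343 V

NO₃⁻/NO is the cathode (higher E°), Fe²⁺/Fe the anode: E°cell = +0.96 − (-0.40) = +1.36 V, n = 6.
Overall: 2 NO₃⁻(aq) + 8 H⁺(aq) + 3 Fe(s) → 2 NO(g) + 4 H₂O(l) + 3 Fe²⁺(aq)
Q = P(NO)^2·[Fe²⁺]^3 / ([NO₃⁻]^2·[H⁺]^8); log Q = 1.688.
E = E° − (0.0592/n) log Q = +1.36 − (0.0592/6)(1.688) = +1.343 V.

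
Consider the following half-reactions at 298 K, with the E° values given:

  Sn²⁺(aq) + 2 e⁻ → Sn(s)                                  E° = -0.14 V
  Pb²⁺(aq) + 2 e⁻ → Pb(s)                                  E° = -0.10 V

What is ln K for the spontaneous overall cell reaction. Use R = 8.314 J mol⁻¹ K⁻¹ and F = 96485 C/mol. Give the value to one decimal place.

Cathode: Pb²⁺/Pb; anode: Sn²⁺/Sn. E°cell = (-0.10) − (-0.14) = +0.04 V, with n = 2.
ΔG° = −nFE° = −RT ln K, so ln K = nFE°/(RT) = (2)(96485)(+0.04) / ((8.314)(298)) = 3.115.

3.1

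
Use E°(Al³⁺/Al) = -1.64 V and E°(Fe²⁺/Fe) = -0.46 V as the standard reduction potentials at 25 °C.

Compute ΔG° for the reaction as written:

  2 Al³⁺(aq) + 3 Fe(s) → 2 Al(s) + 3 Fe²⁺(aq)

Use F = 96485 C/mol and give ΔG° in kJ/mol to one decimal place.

As written, Al³⁺/Al is reduced (cathode) and Fe²⁺/Fe is oxidised (anode), so E°cell = (-1.64) − (-0.46) = -1.18 V.
Balancing electrons gives n = 6.
ΔG° = −nFE° = −(6)(96485)(-1.18) = 683,114 J = +683.1 kJ/mol.

+683.1 kJ/mol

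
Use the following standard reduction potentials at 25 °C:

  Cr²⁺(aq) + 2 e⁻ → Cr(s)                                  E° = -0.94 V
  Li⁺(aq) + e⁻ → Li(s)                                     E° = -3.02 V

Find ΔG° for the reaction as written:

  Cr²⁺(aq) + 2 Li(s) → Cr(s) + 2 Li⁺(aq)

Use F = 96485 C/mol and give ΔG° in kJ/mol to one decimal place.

-401.4 kJ/mol

As written, Cr²⁺/Cr is reduced (cathode) and Li⁺/Li is oxidised (anode), so E°cell = (-0.94) − (-3.02) = +2.08 V.
Balancing electrons gives n = 2.
ΔG° = −nFE° = −(2)(96485)(+2.08) = -401,378 J = -401.4 kJ/mol.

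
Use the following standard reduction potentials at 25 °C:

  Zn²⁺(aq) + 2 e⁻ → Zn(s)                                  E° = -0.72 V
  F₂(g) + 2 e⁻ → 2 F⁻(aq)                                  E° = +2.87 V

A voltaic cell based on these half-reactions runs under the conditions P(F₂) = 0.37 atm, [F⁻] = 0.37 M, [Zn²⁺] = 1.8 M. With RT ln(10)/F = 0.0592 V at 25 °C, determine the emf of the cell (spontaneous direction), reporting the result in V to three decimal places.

F₂/F⁻ is the cathode (higher E°), Zn²⁺/Zn the anode: E°cell = +2.87 − (-0.72) = +3.59 V, n = 2.
Overall: F₂(g) + Zn(s) → 2 F⁻(aq) + Zn²⁺(aq)
Q = [F⁻]^2·[Zn²⁺] / (P(F₂)); log Q = -0.177.
E = E° − (0.0592/n) log Q = +3.59 − (0.0592/2)(-0.177) = +3.595 V.

+3.595 V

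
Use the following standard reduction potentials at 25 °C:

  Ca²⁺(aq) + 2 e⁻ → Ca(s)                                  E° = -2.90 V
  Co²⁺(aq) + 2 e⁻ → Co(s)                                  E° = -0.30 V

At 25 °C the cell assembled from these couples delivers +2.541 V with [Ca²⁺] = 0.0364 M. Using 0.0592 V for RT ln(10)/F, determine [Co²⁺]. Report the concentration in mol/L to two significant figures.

0.00037 M

Co²⁺/Co is the cathode, Ca²⁺/Ca the anode: E°cell = +2.60 V, n = 2.
Overall reaction: Co²⁺(aq) + Ca(s) → Co(s) + Ca²⁺(aq); Q = [Ca²⁺]^1/[Co²⁺]^1.
From E = E° − (0.0592/n) log Q: log Q = (E° − E)·n/0.0592 = (+2.60 − (+2.541))·2/0.0592 = 1.9932.
So 1·log[Co²⁺] = 1·log(0.0364) − log Q = -1.4389 − (1.9932) = -3.4321; [Co²⁺] = 10^(-3.4321) ≈ 0.00037 M.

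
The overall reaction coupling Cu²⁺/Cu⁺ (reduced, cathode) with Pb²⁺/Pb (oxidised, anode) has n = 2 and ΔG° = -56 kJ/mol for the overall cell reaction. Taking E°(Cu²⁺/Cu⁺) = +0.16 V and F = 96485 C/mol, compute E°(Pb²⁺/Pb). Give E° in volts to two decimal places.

E°cell = −ΔG°/(nF) = −(-56×10³)/((2)(96485)) = +0.290 V.
Since Cu²⁺/Cu⁺ is the cathode and Pb²⁺/Pb the anode, E°cell = E°(Cu²⁺/Cu⁺) − E°(Pb²⁺/Pb).
So E°(Pb²⁺/Pb) = E°(Cu²⁺/Cu⁺) − E°cell = (+0.16) − (+0.290) = -0.13 V.

-0.13 V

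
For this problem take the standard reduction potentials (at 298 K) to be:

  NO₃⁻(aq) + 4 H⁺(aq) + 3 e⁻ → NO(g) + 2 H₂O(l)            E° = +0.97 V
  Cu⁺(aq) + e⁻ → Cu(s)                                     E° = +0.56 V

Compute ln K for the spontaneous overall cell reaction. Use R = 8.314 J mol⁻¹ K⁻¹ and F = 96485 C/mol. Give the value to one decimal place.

47.9

Cathode: NO₃⁻/NO; anode: Cu⁺/Cu. E°cell = (+0.97) − (+0.56) = +0.41 V, with n = 3.
ΔG° = −nFE° = −RT ln K, so ln K = nFE°/(RT) = (3)(96485)(+0.41) / ((8.314)(298)) = 47.900.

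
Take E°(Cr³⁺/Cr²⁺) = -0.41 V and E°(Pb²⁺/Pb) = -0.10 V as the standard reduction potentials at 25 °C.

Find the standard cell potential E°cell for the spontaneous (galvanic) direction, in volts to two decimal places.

The Pb²⁺/Pb couple has the higher reduction potential, so it is the cathode; Cr³⁺/Cr²⁺ is oxidised at the anode.
E°cell = E°(cathode) − E°(anode) = (-0.10) − (-0.41) = +0.31 V.

+0.31 V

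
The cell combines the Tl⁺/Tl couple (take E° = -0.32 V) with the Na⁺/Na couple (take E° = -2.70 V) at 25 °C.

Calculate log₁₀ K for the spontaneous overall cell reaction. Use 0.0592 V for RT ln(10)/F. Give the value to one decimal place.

Cathode: Tl⁺/Tl; anode: Na⁺/Na. E°cell = +2.38 V, n = 1.
log K = nE°cell / 0.0592 = (1)(+2.38) / 0.0592 = 40.2.

40.2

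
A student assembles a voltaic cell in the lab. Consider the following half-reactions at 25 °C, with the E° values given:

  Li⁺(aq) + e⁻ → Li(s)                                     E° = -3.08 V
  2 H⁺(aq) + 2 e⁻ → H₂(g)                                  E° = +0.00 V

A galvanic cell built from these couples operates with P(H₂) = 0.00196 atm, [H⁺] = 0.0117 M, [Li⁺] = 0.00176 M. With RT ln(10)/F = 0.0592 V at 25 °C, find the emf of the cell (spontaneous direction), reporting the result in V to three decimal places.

H⁺/H₂ is the cathode (higher E°), Li⁺/Li the anode: E°cell = +0.00 − (-3.08) = +3.08 V, n = 2.
Overall: 2 H⁺(aq) + 2 Li(s) → H₂(g) + 2 Li⁺(aq)
Q = P(H₂)·[Li⁺]^2 / ([H⁺]^2); log Q = -4.353.
E = E° − (0.0592/n) log Q = +3.08 − (0.0592/2)(-4.353) = +3.209 V.

+3.209 V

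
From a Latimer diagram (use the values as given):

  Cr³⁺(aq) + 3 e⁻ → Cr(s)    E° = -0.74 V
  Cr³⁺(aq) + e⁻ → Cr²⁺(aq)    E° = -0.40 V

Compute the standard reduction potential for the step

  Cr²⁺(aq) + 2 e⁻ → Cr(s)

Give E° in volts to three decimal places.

-0.910 V

Sequential free energies add, so n₃E°₃ = n₁E°₁ + n₂E°₂.
With n₃ = 3, and the known step contributing 1×(-0.40) V, the unknown satisfies 2·E° = 3×(-0.74) − 1×(-0.40) = -1.820.
E° = -1.820 / 2 = -0.910 V.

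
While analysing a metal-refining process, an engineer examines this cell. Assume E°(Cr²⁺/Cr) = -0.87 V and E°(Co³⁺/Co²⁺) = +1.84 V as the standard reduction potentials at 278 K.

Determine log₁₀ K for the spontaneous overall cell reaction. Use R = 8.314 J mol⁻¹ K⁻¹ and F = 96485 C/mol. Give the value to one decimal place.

Cathode: Co³⁺/Co²⁺; anode: Cr²⁺/Cr. E°cell = (+1.84) − (-0.87) = +2.71 V, with n = 2.
ΔG° = −nFE° = −RT ln K, so ln K = nFE°/(RT) = (2)(96485)(+2.71) / ((8.314)(278)) = 226.258.
log₁₀ K = 226.258 / ln 10 = 98.3.

98.3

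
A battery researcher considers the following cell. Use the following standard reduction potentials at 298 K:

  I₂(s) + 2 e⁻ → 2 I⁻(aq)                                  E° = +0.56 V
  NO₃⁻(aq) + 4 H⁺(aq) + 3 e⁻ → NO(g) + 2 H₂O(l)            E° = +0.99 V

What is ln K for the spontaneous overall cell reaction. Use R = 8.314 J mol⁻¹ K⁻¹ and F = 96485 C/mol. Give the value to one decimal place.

Cathode: NO₃⁻/NO; anode: I₂/I⁻. E°cell = (+0.99) − (+0.56) = +0.43 V, with n = 6.
ΔG° = −nFE° = −RT ln K, so ln K = nFE°/(RT) = (6)(96485)(+0.43) / ((8.314)(298)) = 100.474.

100.5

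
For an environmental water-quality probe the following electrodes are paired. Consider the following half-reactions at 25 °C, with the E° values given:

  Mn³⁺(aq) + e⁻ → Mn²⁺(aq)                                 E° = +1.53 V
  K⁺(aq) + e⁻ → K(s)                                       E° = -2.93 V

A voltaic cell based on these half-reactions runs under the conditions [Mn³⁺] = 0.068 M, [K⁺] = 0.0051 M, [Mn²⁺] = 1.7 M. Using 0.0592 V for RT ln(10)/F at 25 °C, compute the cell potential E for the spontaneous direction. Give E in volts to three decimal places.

Mn³⁺/Mn²⁺ is the cathode (higher E°), K⁺/K the anode: E°cell = +1.53 − (-2.93) = +4.46 V, n = 1.
Overall: Mn³⁺(aq) + K(s) → Mn²⁺(aq) + K⁺(aq)
Q = [Mn²⁺]·[K⁺] / ([Mn³⁺]); log Q = -0.894.
E = E° − (0.0592/n) log Q = +4.46 − (0.0592/1)(-0.894) = +4.513 V.

+4.513 V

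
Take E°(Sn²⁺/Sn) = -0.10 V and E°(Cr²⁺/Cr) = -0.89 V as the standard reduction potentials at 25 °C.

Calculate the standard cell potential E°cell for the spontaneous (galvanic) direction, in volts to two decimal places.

The Sn²⁺/Sn couple has the higher reduction potential, so it is the cathode; Cr²⁺/Cr is oxidised at the anode.
E°cell = E°(cathode) − E°(anode) = (-0.10) − (-0.89) = +0.79 V.

+0.79 V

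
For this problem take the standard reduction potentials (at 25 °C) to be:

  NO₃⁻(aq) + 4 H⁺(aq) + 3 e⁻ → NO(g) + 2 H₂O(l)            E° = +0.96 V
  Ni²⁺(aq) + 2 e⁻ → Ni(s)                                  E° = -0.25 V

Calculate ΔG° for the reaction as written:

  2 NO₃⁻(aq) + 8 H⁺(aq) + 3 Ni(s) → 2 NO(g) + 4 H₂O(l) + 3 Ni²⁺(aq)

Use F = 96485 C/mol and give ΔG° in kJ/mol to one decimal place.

As written, NO₃⁻/NO is reduced (cathode) and Ni²⁺/Ni is oxidised (anode), so E°cell = (+0.96) − (-0.25) = +1.21 V.
Balancing electrons gives n = 6.
ΔG° = −nFE° = −(6)(96485)(+1.21) = -700,481 J = -700.5 kJ/mol.

-700.5 kJ/mol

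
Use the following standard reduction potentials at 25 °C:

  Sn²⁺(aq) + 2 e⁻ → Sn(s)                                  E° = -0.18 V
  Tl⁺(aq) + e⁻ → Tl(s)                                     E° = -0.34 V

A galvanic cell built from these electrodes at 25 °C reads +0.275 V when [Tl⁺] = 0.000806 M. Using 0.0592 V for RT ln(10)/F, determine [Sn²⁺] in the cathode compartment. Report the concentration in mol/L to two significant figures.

Sn²⁺/Sn is the cathode, Tl⁺/Tl the anode: E°cell = +0.16 V, n = 2.
Overall reaction: Sn²⁺(aq) + 2 Tl(s) → Sn(s) + 2 Tl⁺(aq); Q = [Tl⁺]^2/[Sn²⁺]^1.
From E = E° − (0.0592/n) log Q: log Q = (E° − E)·n/0.0592 = (+0.16 − (+0.275))·2/0.0592 = -3.8851.
So 1·log[Sn²⁺] = 2·log(0.000806) − log Q = -6.1873 − (-3.8851) = -2.3022; [Sn²⁺] = 10^(-2.3022) ≈ 0.0050 M.

0.0050 M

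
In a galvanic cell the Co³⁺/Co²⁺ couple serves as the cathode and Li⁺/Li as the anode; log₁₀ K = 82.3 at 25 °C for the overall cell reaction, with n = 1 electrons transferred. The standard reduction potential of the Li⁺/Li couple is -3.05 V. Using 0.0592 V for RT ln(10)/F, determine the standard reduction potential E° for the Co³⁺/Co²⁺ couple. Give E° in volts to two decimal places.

E°cell = (0.0592/n)·log K = (0.0592/1)(82.3) = +4.872 V.
Since Co³⁺/Co²⁺ is the cathode and Li⁺/Li the anode, E°cell = E°(Co³⁺/Co²⁺) − E°(Li⁺/Li).
So E°(Co³⁺/Co²⁺) = E°cell + E°(Li⁺/Li) = +4.872 + (-3.05) = +1.82 V.

+1.82 V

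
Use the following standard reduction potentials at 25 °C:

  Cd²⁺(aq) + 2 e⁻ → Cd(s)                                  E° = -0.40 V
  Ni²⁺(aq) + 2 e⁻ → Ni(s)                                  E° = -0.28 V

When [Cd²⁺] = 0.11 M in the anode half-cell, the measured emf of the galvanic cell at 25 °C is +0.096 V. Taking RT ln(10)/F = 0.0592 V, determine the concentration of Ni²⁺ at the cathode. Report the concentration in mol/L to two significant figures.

0.017 M

Ni²⁺/Ni is the cathode, Cd²⁺/Cd the anode: E°cell = +0.12 V, n = 2.
Overall reaction: Ni²⁺(aq) + Cd(s) → Ni(s) + Cd²⁺(aq); Q = [Cd²⁺]^1/[Ni²⁺]^1.
From E = E° − (0.0592/n) log Q: log Q = (E° − E)·n/0.0592 = (+0.12 − (+0.096))·2/0.0592 = 0.8108.
So 1·log[Ni²⁺] = 1·log(0.11) − log Q = -0.9586 − (0.8108) = -1.7694; [Ni²⁺] = 10^(-1.7694) ≈ 0.017 M.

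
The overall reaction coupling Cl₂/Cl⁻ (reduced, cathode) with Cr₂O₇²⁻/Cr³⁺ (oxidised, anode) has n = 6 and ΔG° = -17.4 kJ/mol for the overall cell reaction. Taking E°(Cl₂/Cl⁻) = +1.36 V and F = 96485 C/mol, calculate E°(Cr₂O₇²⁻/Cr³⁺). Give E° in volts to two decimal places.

+1.33 V

E°cell = −ΔG°/(nF) = −(-17.4×10³)/((6)(96485)) = +0.030 V.
Since Cl₂/Cl⁻ is the cathode and Cr₂O₇²⁻/Cr³⁺ the anode, E°cell = E°(Cl₂/Cl⁻) − E°(Cr₂O₇²⁻/Cr³⁺).
So E°(Cr₂O₇²⁻/Cr³⁺) = E°(Cl₂/Cl⁻) − E°cell = (+1.36) − (+0.030) = +1.33 V.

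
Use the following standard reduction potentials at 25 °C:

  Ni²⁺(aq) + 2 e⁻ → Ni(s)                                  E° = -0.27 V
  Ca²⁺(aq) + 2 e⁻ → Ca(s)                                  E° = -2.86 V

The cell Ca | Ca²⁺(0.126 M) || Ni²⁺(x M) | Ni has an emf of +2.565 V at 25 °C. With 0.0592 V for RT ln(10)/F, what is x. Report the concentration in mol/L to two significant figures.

Ni²⁺/Ni is the cathode, Ca²⁺/Ca the anode: E°cell = +2.59 V, n = 2.
Overall reaction: Ni²⁺(aq) + Ca(s) → Ni(s) + Ca²⁺(aq); Q = [Ca²⁺]^1/[Ni²⁺]^1.
From E = E° − (0.0592/n) log Q: log Q = (E° − E)·n/0.0592 = (+2.59 − (+2.565))·2/0.0592 = 0.8446.
So 1·log[Ni²⁺] = 1·log(0.126) − log Q = -0.8996 − (0.8446) = -1.7442; [Ni²⁺] = 10^(-1.7442) ≈ 0.018 M.

0.018 M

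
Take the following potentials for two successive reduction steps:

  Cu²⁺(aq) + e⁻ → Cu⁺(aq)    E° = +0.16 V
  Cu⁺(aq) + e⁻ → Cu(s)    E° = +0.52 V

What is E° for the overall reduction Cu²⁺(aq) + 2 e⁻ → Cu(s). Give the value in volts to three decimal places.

Since ΔG° = −nFE° is additive over sequential reductions, n₃E°₃ = n₁E°₁ + n₂E°₂.
E°₃ = (1×+0.16 + 1×+0.52) / 2 = (+0.680) / 2 = +0.340 V.

+0.340 V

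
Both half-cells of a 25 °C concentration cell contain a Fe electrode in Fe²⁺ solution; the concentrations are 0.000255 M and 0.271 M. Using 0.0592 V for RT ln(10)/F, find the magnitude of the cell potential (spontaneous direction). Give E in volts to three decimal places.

+0.090 V

For a concentration cell E°cell = 0. The 0.271 M side is the cathode (reduction is favoured where [Fe²⁺] is higher).
With n = 2, E = −(0.0592/2) log([Fe²⁺]ₐₙ/[Fe²⁺]꜀ₐₜ) = −(0.0592/2) log(0.000255/0.271) = −(0.0592/2)(-3.026) = +0.090 V.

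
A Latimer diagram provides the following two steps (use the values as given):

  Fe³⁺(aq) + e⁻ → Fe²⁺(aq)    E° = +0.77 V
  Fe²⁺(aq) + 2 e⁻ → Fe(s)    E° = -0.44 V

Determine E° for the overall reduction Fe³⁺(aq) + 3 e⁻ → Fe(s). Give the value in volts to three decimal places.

Since ΔG° = −nFE° is additive over sequential reductions, n₃E°₃ = n₁E°₁ + n₂E°₂.
E°₃ = (1×+0.77 + 2×-0.44) / 3 = (-0.110) / 3 = -0.037 V.

-0.037 V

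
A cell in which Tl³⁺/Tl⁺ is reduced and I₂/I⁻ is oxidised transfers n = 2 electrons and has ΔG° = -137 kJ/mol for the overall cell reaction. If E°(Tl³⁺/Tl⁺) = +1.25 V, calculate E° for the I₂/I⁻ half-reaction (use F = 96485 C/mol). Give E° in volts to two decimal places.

+0.54 V

E°cell = −ΔG°/(nF) = −(-137×10³)/((2)(96485)) = +0.710 V.
Since Tl³⁺/Tl⁺ is the cathode and I₂/I⁻ the anode, E°cell = E°(Tl³⁺/Tl⁺) − E°(I₂/I⁻).
So E°(I₂/I⁻) = E°(Tl³⁺/Tl⁺) − E°cell = (+1.25) − (+0.710) = +0.54 V.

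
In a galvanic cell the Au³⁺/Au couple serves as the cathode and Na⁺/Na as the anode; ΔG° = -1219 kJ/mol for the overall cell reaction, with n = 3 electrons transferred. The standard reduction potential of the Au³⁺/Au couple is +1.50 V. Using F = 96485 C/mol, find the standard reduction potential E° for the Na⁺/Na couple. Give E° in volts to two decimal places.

E°cell = −ΔG°/(nF) = −(-1219×10³)/((3)(96485)) = +4.211 V.
Since Au³⁺/Au is the cathode and Na⁺/Na the anode, E°cell = E°(Au³⁺/Au) − E°(Na⁺/Na).
So E°(Na⁺/Na) = E°(Au³⁺/Au) − E°cell = (+1.50) − (+4.211) = -2.71 V.

-2.71 V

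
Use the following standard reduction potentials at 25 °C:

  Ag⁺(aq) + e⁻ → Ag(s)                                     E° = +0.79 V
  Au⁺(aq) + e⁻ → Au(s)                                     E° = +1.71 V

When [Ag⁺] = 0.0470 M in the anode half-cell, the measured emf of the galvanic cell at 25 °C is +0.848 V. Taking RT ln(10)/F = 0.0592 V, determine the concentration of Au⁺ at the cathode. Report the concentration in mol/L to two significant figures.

Au⁺/Au is the cathode, Ag⁺/Ag the anode: E°cell = +0.92 V, n = 1.
Overall reaction: Au⁺(aq) + Ag(s) → Au(s) + Ag⁺(aq); Q = [Ag⁺]^1/[Au⁺]^1.
From E = E° − (0.0592/n) log Q: log Q = (E° − E)·n/0.0592 = (+0.92 − (+0.848))·1/0.0592 = 1.2162.
So 1·log[Au⁺] = 1·log(0.047) − log Q = -1.3279 − (1.2162) = -2.5441; [Au⁺] = 10^(-2.5441) ≈ 0.0029 M.

0.0029 M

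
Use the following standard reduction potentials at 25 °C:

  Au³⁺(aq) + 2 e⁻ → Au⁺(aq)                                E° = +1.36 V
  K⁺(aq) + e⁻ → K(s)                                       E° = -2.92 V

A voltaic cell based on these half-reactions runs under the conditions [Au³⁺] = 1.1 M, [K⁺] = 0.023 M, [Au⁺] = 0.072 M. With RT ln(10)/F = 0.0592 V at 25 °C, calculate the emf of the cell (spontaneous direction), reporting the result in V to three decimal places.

Au³⁺/Au⁺ is the cathode (higher E°), K⁺/K the anode: E°cell = +1.36 − (-2.92) = +4.28 V, n = 2.
Overall: Au³⁺(aq) + 2 K(s) → Au⁺(aq) + 2 K⁺(aq)
Q = [Au⁺]·[K⁺]^2 / ([Au³⁺]); log Q = -4.461.
E = E° − (0.0592/n) log Q = +4.28 − (0.0592/2)(-4.461) = +4.412 V.

+4.412 V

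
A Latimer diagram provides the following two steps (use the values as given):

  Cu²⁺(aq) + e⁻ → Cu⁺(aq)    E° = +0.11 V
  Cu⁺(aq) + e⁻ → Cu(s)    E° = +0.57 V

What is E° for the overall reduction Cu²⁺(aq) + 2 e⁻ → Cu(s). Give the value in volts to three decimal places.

+0.340 V

Since ΔG° = −nFE° is additive over sequential reductions, n₃E°₃ = n₁E°₁ + n₂E°₂.
E°₃ = (1×+0.11 + 1×+0.57) / 2 = (+0.680) / 2 = +0.340 V.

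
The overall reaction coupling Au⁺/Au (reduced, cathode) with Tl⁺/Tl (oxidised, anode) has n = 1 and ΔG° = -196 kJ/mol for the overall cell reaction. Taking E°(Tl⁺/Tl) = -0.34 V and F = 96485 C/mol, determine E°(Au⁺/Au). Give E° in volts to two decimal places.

+1.69 V

E°cell = −ΔG°/(nF) = −(-196×10³)/((1)(96485)) = +2.031 V.
Since Au⁺/Au is the cathode and Tl⁺/Tl the anode, E°cell = E°(Au⁺/Au) − E°(Tl⁺/Tl).
So E°(Au⁺/Au) = E°cell + E°(Tl⁺/Tl) = +2.031 + (-0.34) = +1.69 V.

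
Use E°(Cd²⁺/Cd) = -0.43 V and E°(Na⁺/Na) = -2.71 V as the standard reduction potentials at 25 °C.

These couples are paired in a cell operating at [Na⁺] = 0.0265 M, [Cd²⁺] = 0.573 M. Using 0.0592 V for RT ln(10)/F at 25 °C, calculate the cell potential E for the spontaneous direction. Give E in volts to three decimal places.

+2.366 V

Cd²⁺/Cd is the cathode (higher E°), Na⁺/Na the anode: E°cell = -0.43 − (-2.71) = +2.28 V, n = 2.
Overall: Cd²⁺(aq) + 2 Na(s) → Cd(s) + 2 Na⁺(aq)
Q = [Na⁺]^2 / ([Cd²⁺]); log Q = -2.912.
E = E° − (0.0592/n) log Q = +2.28 − (0.0592/2)(-2.912) = +2.366 V.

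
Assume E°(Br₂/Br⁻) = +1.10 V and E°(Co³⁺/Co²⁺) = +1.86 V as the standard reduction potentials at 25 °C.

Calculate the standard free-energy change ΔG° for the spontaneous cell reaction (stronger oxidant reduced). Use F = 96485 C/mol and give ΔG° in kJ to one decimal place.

-146.7 kJ

Co³⁺/Co²⁺ (E° = +1.86 V) is the cathode; Br₂/Br⁻ (E° = +1.10 V) is the anode, so E°cell = +0.76 V.
Balancing electrons gives n = 2 (lcm of 1 and 2).
ΔG° = −nFE° = −(2)(96485)(+0.76) = -146,657 J = -146.7 kJ.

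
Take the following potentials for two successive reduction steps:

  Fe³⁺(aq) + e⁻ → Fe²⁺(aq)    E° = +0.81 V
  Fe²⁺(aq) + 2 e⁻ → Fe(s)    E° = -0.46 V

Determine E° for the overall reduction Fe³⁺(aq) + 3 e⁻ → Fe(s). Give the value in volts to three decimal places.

-0.037 V

Standard free energies of sequential steps add: ΔG°₃ = ΔG°₁ + ΔG°₂, so n₃E°₃ = n₁E°₁ + n₂E°₂.
E°₃ = (1×+0.81 + 2×-0.46) / 3 = (-0.110) / 3 = -0.037 V.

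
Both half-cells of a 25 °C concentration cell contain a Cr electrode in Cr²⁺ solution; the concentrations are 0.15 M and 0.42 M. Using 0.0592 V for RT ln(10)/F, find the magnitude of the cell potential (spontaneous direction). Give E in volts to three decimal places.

+0.013 V

For a concentration cell E°cell = 0. The 0.42 M side is the cathode (reduction is favoured where [Cr²⁺] is higher).
With n = 2, E = −(0.0592/2) log([Cr²⁺]ₐₙ/[Cr²⁺]꜀ₐₜ) = −(0.0592/2) log(0.15/0.42) = −(0.0592/2)(-0.447) = +0.013 V.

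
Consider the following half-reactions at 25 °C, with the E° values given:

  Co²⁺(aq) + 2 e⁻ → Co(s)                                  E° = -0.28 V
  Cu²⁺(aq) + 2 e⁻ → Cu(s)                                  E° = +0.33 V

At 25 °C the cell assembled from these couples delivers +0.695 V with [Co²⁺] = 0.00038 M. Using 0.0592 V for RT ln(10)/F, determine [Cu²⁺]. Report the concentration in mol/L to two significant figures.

Cu²⁺/Cu is the cathode, Co²⁺/Co the anode: E°cell = +0.61 V, n = 2.
Overall reaction: Cu²⁺(aq) + Co(s) → Cu(s) + Co²⁺(aq); Q = [Co²⁺]^1/[Cu²⁺]^1.
From E = E° − (0.0592/n) log Q: log Q = (E° − E)·n/0.0592 = (+0.61 − (+0.695))·2/0.0592 = -2.8716.
So 1·log[Cu²⁺] = 1·log(0.00038) − log Q = -3.4202 − (-2.8716) = -0.5486; [Cu²⁺] = 10^(-0.5486) ≈ 0.28 M.

0.28 M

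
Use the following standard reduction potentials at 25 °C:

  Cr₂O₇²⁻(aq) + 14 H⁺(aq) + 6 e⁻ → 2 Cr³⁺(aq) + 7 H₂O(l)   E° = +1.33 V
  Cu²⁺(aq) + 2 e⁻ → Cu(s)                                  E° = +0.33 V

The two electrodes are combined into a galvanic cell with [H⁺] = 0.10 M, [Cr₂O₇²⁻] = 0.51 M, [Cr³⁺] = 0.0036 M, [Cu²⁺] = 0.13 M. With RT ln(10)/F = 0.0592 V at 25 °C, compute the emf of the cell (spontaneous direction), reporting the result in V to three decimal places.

Cr₂O₇²⁻/Cr³⁺ is the cathode (higher E°), Cu²⁺/Cu the anode: E°cell = +1.33 − (+0.33) = +1.00 V, n = 6.
Overall: Cr₂O₇²⁻(aq) + 14 H⁺(aq) + 3 Cu(s) → 2 Cr³⁺(aq) + 7 H₂O(l) + 3 Cu²⁺(aq)
Q = [Cr³⁺]^2·[Cu²⁺]^3 / ([Cr₂O₇²⁻]·[H⁺]^14); log Q = 6.747.
E = E° − (0.0592/n) log Q = +1.00 − (0.0592/6)(6.747) = +0.933 V.

+0.933 V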